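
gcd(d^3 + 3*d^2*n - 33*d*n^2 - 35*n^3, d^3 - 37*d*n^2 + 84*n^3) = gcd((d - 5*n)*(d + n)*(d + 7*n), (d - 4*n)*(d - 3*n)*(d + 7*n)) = d + 7*n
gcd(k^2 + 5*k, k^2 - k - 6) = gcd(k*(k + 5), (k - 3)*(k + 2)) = 1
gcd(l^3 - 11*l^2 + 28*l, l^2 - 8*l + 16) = l - 4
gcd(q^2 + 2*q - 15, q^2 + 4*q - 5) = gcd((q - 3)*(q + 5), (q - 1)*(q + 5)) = q + 5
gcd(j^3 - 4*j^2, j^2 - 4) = 1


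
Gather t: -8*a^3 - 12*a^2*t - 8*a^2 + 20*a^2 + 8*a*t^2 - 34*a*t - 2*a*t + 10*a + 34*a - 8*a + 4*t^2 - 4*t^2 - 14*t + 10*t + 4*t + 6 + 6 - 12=-8*a^3 + 12*a^2 + 8*a*t^2 + 36*a + t*(-12*a^2 - 36*a)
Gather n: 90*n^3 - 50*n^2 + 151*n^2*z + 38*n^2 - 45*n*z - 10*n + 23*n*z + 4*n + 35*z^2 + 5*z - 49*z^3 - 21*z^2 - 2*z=90*n^3 + n^2*(151*z - 12) + n*(-22*z - 6) - 49*z^3 + 14*z^2 + 3*z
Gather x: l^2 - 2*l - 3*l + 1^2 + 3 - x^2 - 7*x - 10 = l^2 - 5*l - x^2 - 7*x - 6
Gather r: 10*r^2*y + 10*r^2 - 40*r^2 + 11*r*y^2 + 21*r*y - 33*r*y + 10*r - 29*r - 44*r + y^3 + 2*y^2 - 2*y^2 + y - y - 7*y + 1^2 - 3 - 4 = r^2*(10*y - 30) + r*(11*y^2 - 12*y - 63) + y^3 - 7*y - 6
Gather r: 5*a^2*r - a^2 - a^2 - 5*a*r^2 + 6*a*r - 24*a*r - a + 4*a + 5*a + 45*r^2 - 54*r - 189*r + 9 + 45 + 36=-2*a^2 + 8*a + r^2*(45 - 5*a) + r*(5*a^2 - 18*a - 243) + 90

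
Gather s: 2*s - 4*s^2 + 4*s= -4*s^2 + 6*s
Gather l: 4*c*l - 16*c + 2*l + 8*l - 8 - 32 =-16*c + l*(4*c + 10) - 40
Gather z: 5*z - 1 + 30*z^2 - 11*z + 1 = 30*z^2 - 6*z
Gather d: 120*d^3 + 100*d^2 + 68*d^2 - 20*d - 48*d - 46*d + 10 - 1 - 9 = 120*d^3 + 168*d^2 - 114*d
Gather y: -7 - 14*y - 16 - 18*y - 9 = -32*y - 32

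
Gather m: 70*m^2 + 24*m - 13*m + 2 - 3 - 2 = 70*m^2 + 11*m - 3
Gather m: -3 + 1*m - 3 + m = 2*m - 6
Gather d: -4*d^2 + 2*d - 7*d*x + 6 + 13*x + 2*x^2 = -4*d^2 + d*(2 - 7*x) + 2*x^2 + 13*x + 6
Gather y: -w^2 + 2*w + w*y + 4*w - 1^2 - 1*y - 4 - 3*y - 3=-w^2 + 6*w + y*(w - 4) - 8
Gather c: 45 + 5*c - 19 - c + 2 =4*c + 28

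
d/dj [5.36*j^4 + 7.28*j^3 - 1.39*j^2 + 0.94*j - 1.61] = 21.44*j^3 + 21.84*j^2 - 2.78*j + 0.94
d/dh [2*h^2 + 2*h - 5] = 4*h + 2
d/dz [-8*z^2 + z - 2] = 1 - 16*z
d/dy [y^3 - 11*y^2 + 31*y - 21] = 3*y^2 - 22*y + 31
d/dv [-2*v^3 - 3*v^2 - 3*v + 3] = -6*v^2 - 6*v - 3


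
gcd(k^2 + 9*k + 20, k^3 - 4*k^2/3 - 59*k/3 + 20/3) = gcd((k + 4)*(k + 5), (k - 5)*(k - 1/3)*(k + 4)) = k + 4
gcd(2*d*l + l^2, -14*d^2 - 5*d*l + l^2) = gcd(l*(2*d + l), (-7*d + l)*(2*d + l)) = 2*d + l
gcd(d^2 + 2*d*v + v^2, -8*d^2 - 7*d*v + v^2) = d + v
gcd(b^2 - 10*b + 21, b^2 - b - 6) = b - 3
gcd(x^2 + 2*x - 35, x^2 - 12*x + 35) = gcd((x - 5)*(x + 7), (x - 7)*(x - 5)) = x - 5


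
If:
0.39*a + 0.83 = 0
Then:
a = -2.13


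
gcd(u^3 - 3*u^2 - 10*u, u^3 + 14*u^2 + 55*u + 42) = 1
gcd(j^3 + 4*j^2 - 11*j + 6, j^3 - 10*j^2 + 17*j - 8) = j^2 - 2*j + 1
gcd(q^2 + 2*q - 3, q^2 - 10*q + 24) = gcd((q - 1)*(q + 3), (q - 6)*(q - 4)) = 1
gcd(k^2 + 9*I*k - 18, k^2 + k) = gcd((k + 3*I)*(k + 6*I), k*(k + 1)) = 1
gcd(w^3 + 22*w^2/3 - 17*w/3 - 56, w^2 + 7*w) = w + 7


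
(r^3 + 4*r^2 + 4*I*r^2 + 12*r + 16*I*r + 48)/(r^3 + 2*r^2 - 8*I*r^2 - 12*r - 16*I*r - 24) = (r^2 + r*(4 + 6*I) + 24*I)/(r^2 + r*(2 - 6*I) - 12*I)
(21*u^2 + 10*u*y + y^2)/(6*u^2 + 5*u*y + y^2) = (7*u + y)/(2*u + y)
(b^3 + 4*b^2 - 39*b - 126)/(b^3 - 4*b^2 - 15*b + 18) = (b + 7)/(b - 1)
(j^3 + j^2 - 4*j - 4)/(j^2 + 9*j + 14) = (j^2 - j - 2)/(j + 7)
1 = 1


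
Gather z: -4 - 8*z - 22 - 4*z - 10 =-12*z - 36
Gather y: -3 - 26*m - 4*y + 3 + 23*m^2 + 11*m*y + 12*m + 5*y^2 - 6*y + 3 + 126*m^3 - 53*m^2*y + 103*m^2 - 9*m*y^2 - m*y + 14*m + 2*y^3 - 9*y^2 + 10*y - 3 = 126*m^3 + 126*m^2 + 2*y^3 + y^2*(-9*m - 4) + y*(-53*m^2 + 10*m)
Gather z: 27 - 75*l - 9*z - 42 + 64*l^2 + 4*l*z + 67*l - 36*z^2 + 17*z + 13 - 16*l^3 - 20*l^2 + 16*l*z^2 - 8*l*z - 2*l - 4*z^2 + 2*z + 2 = -16*l^3 + 44*l^2 - 10*l + z^2*(16*l - 40) + z*(10 - 4*l)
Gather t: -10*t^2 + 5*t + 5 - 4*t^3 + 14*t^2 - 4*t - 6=-4*t^3 + 4*t^2 + t - 1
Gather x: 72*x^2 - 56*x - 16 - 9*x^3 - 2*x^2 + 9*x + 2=-9*x^3 + 70*x^2 - 47*x - 14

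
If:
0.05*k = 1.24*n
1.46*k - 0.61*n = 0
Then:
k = 0.00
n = 0.00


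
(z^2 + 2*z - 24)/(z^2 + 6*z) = (z - 4)/z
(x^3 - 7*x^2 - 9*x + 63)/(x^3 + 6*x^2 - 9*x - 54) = (x - 7)/(x + 6)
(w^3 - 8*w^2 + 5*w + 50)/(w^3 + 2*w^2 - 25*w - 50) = (w - 5)/(w + 5)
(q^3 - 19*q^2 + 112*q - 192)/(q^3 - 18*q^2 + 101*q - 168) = (q - 8)/(q - 7)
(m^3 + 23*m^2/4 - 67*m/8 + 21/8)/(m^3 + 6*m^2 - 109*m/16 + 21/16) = 2*(2*m - 1)/(4*m - 1)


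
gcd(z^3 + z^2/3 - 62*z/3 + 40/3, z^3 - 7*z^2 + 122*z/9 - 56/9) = z^2 - 14*z/3 + 8/3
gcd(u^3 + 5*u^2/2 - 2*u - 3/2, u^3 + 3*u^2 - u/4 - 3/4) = u^2 + 7*u/2 + 3/2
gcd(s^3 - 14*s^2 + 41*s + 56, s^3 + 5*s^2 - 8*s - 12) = s + 1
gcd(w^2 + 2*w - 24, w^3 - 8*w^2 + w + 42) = 1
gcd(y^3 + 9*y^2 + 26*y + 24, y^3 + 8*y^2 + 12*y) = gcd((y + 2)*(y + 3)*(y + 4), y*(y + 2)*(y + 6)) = y + 2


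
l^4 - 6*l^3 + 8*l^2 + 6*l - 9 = (l - 3)^2*(l - 1)*(l + 1)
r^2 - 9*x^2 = (r - 3*x)*(r + 3*x)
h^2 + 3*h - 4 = (h - 1)*(h + 4)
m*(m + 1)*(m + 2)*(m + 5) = m^4 + 8*m^3 + 17*m^2 + 10*m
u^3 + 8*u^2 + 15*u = u*(u + 3)*(u + 5)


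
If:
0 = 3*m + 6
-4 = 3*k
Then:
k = -4/3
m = -2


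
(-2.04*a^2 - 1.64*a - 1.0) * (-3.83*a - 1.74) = 7.8132*a^3 + 9.8308*a^2 + 6.6836*a + 1.74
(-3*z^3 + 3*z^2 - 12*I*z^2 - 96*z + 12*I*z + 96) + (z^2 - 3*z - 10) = -3*z^3 + 4*z^2 - 12*I*z^2 - 99*z + 12*I*z + 86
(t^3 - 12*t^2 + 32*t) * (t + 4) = t^4 - 8*t^3 - 16*t^2 + 128*t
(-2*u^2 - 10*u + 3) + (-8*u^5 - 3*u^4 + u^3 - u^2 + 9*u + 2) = -8*u^5 - 3*u^4 + u^3 - 3*u^2 - u + 5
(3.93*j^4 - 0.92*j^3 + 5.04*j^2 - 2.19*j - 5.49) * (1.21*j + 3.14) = 4.7553*j^5 + 11.227*j^4 + 3.2096*j^3 + 13.1757*j^2 - 13.5195*j - 17.2386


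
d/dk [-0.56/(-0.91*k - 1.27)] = -0.5096/(0.91*k + 1.27)^2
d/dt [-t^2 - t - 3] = -2*t - 1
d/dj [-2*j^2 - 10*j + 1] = -4*j - 10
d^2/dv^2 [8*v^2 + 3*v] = 16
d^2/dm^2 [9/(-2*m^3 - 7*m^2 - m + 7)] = 18*((6*m + 7)*(2*m^3 + 7*m^2 + m - 7) - (6*m^2 + 14*m + 1)^2)/(2*m^3 + 7*m^2 + m - 7)^3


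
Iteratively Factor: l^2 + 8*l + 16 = (l + 4)*(l + 4)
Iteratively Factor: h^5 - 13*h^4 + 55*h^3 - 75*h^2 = (h)*(h^4 - 13*h^3 + 55*h^2 - 75*h) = h*(h - 5)*(h^3 - 8*h^2 + 15*h) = h^2*(h - 5)*(h^2 - 8*h + 15) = h^2*(h - 5)^2*(h - 3)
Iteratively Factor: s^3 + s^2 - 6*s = (s)*(s^2 + s - 6) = s*(s + 3)*(s - 2)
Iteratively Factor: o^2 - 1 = (o + 1)*(o - 1)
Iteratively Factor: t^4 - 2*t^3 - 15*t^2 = (t - 5)*(t^3 + 3*t^2) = t*(t - 5)*(t^2 + 3*t) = t*(t - 5)*(t + 3)*(t)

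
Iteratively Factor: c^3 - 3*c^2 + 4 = (c + 1)*(c^2 - 4*c + 4) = (c - 2)*(c + 1)*(c - 2)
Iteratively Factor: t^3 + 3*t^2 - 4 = (t - 1)*(t^2 + 4*t + 4) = (t - 1)*(t + 2)*(t + 2)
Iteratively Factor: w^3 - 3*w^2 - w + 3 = (w - 1)*(w^2 - 2*w - 3) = (w - 1)*(w + 1)*(w - 3)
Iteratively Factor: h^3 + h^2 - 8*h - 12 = (h - 3)*(h^2 + 4*h + 4) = (h - 3)*(h + 2)*(h + 2)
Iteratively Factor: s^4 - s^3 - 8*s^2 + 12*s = (s)*(s^3 - s^2 - 8*s + 12) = s*(s - 2)*(s^2 + s - 6) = s*(s - 2)*(s + 3)*(s - 2)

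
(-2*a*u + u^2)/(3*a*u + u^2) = (-2*a + u)/(3*a + u)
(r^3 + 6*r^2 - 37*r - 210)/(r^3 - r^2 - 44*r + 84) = (r + 5)/(r - 2)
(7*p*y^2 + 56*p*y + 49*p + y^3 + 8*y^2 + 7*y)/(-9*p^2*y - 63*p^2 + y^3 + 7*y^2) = (7*p*y + 7*p + y^2 + y)/(-9*p^2 + y^2)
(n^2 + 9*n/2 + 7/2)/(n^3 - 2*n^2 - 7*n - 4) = (n + 7/2)/(n^2 - 3*n - 4)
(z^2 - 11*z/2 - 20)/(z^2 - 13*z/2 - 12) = (2*z + 5)/(2*z + 3)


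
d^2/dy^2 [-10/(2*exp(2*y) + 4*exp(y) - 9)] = 40*(-8*(exp(y) + 1)^2*exp(y) + (2*exp(y) + 1)*(2*exp(2*y) + 4*exp(y) - 9))*exp(y)/(2*exp(2*y) + 4*exp(y) - 9)^3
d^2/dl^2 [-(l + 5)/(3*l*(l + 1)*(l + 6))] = 2*(-3*l^5 - 51*l^4 - 323*l^3 - 825*l^2 - 630*l - 180)/(3*l^3*(l^6 + 21*l^5 + 165*l^4 + 595*l^3 + 990*l^2 + 756*l + 216))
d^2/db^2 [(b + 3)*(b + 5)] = 2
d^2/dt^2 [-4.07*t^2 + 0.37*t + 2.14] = -8.14000000000000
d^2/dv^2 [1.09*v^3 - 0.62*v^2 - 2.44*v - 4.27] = 6.54*v - 1.24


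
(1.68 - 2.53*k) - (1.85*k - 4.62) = 6.3 - 4.38*k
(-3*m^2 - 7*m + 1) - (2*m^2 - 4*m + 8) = -5*m^2 - 3*m - 7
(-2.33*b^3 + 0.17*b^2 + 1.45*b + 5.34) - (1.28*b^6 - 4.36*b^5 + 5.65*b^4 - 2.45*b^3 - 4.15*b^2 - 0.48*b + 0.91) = -1.28*b^6 + 4.36*b^5 - 5.65*b^4 + 0.12*b^3 + 4.32*b^2 + 1.93*b + 4.43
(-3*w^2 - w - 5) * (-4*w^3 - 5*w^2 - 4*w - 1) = 12*w^5 + 19*w^4 + 37*w^3 + 32*w^2 + 21*w + 5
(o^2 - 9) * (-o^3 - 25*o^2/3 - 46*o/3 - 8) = -o^5 - 25*o^4/3 - 19*o^3/3 + 67*o^2 + 138*o + 72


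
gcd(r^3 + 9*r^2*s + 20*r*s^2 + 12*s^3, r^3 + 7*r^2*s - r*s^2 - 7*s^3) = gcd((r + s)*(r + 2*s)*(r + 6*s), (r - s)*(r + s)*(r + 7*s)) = r + s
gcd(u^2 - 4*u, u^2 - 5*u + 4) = u - 4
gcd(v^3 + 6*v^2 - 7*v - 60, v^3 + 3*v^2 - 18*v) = v - 3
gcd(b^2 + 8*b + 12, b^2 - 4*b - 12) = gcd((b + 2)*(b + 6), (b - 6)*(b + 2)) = b + 2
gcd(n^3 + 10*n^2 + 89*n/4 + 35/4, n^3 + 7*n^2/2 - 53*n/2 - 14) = n^2 + 15*n/2 + 7/2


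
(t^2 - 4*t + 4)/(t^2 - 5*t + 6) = (t - 2)/(t - 3)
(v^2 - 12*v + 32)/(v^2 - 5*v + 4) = (v - 8)/(v - 1)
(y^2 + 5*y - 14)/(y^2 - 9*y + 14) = (y + 7)/(y - 7)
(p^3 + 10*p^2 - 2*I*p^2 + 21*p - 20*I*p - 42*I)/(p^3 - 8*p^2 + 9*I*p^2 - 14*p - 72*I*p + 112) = (p^3 + p^2*(10 - 2*I) + p*(21 - 20*I) - 42*I)/(p^3 + p^2*(-8 + 9*I) + p*(-14 - 72*I) + 112)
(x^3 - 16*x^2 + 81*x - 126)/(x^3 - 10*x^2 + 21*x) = (x - 6)/x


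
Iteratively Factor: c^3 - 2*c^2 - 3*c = (c)*(c^2 - 2*c - 3) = c*(c + 1)*(c - 3)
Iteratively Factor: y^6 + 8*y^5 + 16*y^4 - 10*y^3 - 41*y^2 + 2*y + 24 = (y + 1)*(y^5 + 7*y^4 + 9*y^3 - 19*y^2 - 22*y + 24) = (y + 1)*(y + 2)*(y^4 + 5*y^3 - y^2 - 17*y + 12) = (y + 1)*(y + 2)*(y + 3)*(y^3 + 2*y^2 - 7*y + 4) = (y - 1)*(y + 1)*(y + 2)*(y + 3)*(y^2 + 3*y - 4) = (y - 1)^2*(y + 1)*(y + 2)*(y + 3)*(y + 4)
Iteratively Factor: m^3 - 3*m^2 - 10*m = (m + 2)*(m^2 - 5*m) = m*(m + 2)*(m - 5)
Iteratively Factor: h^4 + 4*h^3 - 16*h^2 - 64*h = (h)*(h^3 + 4*h^2 - 16*h - 64) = h*(h - 4)*(h^2 + 8*h + 16) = h*(h - 4)*(h + 4)*(h + 4)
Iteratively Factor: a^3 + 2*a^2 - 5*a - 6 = (a + 3)*(a^2 - a - 2) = (a - 2)*(a + 3)*(a + 1)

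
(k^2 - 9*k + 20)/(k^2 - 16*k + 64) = (k^2 - 9*k + 20)/(k^2 - 16*k + 64)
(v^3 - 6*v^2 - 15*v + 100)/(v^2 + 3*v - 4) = (v^2 - 10*v + 25)/(v - 1)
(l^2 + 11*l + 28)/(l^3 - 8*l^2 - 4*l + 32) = (l^2 + 11*l + 28)/(l^3 - 8*l^2 - 4*l + 32)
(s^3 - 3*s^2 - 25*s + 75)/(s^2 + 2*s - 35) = (s^2 + 2*s - 15)/(s + 7)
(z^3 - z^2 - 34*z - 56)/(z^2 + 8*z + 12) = (z^2 - 3*z - 28)/(z + 6)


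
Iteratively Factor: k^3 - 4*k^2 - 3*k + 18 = (k - 3)*(k^2 - k - 6) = (k - 3)^2*(k + 2)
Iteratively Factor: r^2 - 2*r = (r - 2)*(r)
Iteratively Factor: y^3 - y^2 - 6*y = (y + 2)*(y^2 - 3*y) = (y - 3)*(y + 2)*(y)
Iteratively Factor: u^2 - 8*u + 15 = (u - 3)*(u - 5)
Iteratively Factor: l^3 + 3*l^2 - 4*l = (l - 1)*(l^2 + 4*l) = (l - 1)*(l + 4)*(l)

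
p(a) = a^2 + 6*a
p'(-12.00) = -18.00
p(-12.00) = 72.00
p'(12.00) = 30.00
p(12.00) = 216.00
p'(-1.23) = 3.54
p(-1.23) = -5.87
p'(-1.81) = 2.38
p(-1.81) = -7.58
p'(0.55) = 7.10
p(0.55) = 3.60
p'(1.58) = 9.16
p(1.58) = 11.98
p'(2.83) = 11.66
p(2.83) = 24.99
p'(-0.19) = 5.62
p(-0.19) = -1.10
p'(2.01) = 10.02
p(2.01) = 16.10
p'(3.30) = 12.60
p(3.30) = 30.69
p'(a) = 2*a + 6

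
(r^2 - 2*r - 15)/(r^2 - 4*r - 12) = (-r^2 + 2*r + 15)/(-r^2 + 4*r + 12)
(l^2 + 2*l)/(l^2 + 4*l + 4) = l/(l + 2)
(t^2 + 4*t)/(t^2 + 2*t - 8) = t/(t - 2)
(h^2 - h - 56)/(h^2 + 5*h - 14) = (h - 8)/(h - 2)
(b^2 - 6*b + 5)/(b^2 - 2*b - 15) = (b - 1)/(b + 3)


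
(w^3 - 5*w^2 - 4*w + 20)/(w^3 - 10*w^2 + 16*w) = (w^2 - 3*w - 10)/(w*(w - 8))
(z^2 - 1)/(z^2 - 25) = (z^2 - 1)/(z^2 - 25)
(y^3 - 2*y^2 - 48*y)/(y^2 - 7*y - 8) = y*(y + 6)/(y + 1)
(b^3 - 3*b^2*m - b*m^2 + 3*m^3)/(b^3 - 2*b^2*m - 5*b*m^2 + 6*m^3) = (b + m)/(b + 2*m)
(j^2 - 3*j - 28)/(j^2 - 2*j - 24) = (j - 7)/(j - 6)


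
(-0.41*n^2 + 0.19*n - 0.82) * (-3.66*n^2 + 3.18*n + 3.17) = 1.5006*n^4 - 1.9992*n^3 + 2.3057*n^2 - 2.0053*n - 2.5994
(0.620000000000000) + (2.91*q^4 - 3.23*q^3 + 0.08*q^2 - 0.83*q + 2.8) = 2.91*q^4 - 3.23*q^3 + 0.08*q^2 - 0.83*q + 3.42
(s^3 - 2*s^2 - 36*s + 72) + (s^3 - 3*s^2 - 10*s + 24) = 2*s^3 - 5*s^2 - 46*s + 96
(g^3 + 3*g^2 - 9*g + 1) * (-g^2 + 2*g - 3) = -g^5 - g^4 + 12*g^3 - 28*g^2 + 29*g - 3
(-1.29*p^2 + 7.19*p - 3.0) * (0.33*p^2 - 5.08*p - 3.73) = -0.4257*p^4 + 8.9259*p^3 - 32.7035*p^2 - 11.5787*p + 11.19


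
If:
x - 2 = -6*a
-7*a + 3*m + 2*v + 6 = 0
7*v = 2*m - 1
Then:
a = 1/3 - x/6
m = -49*x/150 - 71/75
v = -7*x/75 - 31/75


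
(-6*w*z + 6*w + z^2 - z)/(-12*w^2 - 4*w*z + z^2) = (z - 1)/(2*w + z)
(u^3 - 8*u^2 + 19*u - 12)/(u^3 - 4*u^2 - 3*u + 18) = (u^2 - 5*u + 4)/(u^2 - u - 6)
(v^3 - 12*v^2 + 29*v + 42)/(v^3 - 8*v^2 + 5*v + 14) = (v - 6)/(v - 2)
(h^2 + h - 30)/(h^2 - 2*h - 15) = (h + 6)/(h + 3)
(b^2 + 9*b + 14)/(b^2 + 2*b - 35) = (b + 2)/(b - 5)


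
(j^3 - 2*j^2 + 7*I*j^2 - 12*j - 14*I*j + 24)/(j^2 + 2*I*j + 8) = (j^2 + j*(-2 + 3*I) - 6*I)/(j - 2*I)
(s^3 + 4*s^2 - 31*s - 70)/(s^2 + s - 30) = (s^2 + 9*s + 14)/(s + 6)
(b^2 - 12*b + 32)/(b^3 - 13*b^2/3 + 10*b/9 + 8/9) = 9*(b - 8)/(9*b^2 - 3*b - 2)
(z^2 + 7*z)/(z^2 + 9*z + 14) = z/(z + 2)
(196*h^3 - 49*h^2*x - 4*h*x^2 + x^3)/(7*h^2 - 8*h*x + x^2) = (-28*h^2 + 3*h*x + x^2)/(-h + x)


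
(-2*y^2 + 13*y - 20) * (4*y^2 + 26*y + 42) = -8*y^4 + 174*y^2 + 26*y - 840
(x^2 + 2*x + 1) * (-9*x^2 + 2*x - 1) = -9*x^4 - 16*x^3 - 6*x^2 - 1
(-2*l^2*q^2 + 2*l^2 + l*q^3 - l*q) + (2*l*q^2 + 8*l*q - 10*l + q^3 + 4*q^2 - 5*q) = -2*l^2*q^2 + 2*l^2 + l*q^3 + 2*l*q^2 + 7*l*q - 10*l + q^3 + 4*q^2 - 5*q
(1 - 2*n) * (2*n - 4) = -4*n^2 + 10*n - 4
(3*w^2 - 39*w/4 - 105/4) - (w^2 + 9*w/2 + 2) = 2*w^2 - 57*w/4 - 113/4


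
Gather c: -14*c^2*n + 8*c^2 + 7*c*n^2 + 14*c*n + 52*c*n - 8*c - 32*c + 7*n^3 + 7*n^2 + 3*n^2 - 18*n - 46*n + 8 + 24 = c^2*(8 - 14*n) + c*(7*n^2 + 66*n - 40) + 7*n^3 + 10*n^2 - 64*n + 32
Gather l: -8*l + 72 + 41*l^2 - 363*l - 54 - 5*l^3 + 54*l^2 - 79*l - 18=-5*l^3 + 95*l^2 - 450*l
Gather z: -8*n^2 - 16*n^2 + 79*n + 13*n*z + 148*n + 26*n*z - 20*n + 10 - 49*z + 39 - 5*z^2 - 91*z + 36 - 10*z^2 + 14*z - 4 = -24*n^2 + 207*n - 15*z^2 + z*(39*n - 126) + 81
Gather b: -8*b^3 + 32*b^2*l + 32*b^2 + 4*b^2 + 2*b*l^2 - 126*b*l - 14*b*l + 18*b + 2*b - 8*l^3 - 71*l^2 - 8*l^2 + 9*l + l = -8*b^3 + b^2*(32*l + 36) + b*(2*l^2 - 140*l + 20) - 8*l^3 - 79*l^2 + 10*l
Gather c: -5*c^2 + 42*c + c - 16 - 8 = -5*c^2 + 43*c - 24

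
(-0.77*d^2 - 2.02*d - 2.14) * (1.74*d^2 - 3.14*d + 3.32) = -1.3398*d^4 - 1.097*d^3 + 0.0628000000000002*d^2 + 0.0132000000000012*d - 7.1048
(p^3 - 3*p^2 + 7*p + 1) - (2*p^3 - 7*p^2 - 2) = -p^3 + 4*p^2 + 7*p + 3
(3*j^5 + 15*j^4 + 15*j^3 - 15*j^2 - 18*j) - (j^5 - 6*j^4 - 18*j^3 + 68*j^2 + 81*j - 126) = 2*j^5 + 21*j^4 + 33*j^3 - 83*j^2 - 99*j + 126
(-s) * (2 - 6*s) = 6*s^2 - 2*s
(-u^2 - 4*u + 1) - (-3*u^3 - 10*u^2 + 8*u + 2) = 3*u^3 + 9*u^2 - 12*u - 1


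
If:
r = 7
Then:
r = 7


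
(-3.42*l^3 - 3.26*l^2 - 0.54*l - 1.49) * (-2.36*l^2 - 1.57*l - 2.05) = 8.0712*l^5 + 13.063*l^4 + 13.4036*l^3 + 11.0472*l^2 + 3.4463*l + 3.0545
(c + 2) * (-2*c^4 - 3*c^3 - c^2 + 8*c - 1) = -2*c^5 - 7*c^4 - 7*c^3 + 6*c^2 + 15*c - 2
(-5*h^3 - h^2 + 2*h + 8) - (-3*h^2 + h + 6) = -5*h^3 + 2*h^2 + h + 2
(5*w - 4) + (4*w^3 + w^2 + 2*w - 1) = 4*w^3 + w^2 + 7*w - 5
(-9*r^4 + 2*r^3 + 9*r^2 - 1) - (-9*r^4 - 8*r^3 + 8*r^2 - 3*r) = 10*r^3 + r^2 + 3*r - 1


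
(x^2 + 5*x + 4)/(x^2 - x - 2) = (x + 4)/(x - 2)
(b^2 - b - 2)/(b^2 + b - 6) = (b + 1)/(b + 3)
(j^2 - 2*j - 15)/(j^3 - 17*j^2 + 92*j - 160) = (j + 3)/(j^2 - 12*j + 32)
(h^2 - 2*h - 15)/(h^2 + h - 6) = (h - 5)/(h - 2)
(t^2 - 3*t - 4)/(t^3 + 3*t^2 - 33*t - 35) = (t - 4)/(t^2 + 2*t - 35)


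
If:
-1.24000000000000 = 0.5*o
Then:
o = -2.48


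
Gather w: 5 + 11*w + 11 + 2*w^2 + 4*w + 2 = 2*w^2 + 15*w + 18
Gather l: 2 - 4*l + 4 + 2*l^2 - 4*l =2*l^2 - 8*l + 6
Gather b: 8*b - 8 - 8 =8*b - 16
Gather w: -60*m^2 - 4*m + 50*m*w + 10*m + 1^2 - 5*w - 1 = -60*m^2 + 6*m + w*(50*m - 5)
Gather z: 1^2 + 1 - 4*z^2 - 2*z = -4*z^2 - 2*z + 2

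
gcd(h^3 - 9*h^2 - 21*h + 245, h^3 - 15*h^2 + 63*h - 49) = h^2 - 14*h + 49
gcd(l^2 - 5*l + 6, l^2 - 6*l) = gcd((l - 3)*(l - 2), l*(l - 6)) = 1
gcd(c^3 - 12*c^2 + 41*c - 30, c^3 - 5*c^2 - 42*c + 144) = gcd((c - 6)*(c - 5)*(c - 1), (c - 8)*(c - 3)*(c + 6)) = 1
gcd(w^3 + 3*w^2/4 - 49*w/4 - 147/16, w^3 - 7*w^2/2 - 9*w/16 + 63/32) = w^2 - 11*w/4 - 21/8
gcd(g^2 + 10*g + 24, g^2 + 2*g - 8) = g + 4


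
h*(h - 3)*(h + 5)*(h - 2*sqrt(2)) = h^4 - 2*sqrt(2)*h^3 + 2*h^3 - 15*h^2 - 4*sqrt(2)*h^2 + 30*sqrt(2)*h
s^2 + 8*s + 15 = (s + 3)*(s + 5)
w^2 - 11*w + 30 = (w - 6)*(w - 5)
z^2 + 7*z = z*(z + 7)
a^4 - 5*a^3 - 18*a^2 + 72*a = a*(a - 6)*(a - 3)*(a + 4)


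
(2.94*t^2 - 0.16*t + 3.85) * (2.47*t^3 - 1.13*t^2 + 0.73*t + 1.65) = 7.2618*t^5 - 3.7174*t^4 + 11.8365*t^3 + 0.383700000000001*t^2 + 2.5465*t + 6.3525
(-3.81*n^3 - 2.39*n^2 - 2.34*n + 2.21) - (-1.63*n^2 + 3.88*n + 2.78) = -3.81*n^3 - 0.76*n^2 - 6.22*n - 0.57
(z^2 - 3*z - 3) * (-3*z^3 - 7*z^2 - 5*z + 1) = -3*z^5 + 2*z^4 + 25*z^3 + 37*z^2 + 12*z - 3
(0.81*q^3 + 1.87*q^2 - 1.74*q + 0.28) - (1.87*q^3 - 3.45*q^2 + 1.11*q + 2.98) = -1.06*q^3 + 5.32*q^2 - 2.85*q - 2.7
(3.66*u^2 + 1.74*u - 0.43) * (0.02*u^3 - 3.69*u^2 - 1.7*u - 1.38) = 0.0732*u^5 - 13.4706*u^4 - 12.6512*u^3 - 6.4221*u^2 - 1.6702*u + 0.5934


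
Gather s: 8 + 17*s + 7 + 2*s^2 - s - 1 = 2*s^2 + 16*s + 14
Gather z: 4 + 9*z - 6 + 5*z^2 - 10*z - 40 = 5*z^2 - z - 42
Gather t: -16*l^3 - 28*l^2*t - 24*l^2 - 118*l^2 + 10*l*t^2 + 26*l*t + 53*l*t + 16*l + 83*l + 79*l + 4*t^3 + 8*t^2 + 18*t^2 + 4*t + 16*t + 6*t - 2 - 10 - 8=-16*l^3 - 142*l^2 + 178*l + 4*t^3 + t^2*(10*l + 26) + t*(-28*l^2 + 79*l + 26) - 20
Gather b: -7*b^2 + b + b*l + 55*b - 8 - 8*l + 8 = -7*b^2 + b*(l + 56) - 8*l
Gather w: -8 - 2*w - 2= -2*w - 10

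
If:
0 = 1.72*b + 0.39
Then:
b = -0.23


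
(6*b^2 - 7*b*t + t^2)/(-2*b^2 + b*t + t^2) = (-6*b + t)/(2*b + t)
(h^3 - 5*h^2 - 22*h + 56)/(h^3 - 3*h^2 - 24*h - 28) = (h^2 + 2*h - 8)/(h^2 + 4*h + 4)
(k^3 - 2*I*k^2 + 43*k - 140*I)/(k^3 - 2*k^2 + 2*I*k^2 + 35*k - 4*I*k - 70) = (k - 4*I)/(k - 2)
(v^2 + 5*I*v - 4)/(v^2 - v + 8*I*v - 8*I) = (v^2 + 5*I*v - 4)/(v^2 - v + 8*I*v - 8*I)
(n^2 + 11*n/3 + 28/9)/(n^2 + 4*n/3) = (n + 7/3)/n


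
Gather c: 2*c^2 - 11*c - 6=2*c^2 - 11*c - 6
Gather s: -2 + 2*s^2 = 2*s^2 - 2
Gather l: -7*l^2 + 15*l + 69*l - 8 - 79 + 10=-7*l^2 + 84*l - 77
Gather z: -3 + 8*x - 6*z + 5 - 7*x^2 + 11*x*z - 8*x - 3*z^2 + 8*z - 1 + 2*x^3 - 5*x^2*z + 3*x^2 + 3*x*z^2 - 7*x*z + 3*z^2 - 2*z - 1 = 2*x^3 - 4*x^2 + 3*x*z^2 + z*(-5*x^2 + 4*x)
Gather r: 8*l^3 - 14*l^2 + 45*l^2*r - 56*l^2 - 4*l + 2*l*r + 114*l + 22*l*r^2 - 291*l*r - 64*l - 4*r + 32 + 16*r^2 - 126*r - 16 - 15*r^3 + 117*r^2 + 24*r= 8*l^3 - 70*l^2 + 46*l - 15*r^3 + r^2*(22*l + 133) + r*(45*l^2 - 289*l - 106) + 16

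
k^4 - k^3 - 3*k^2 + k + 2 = (k - 2)*(k - 1)*(k + 1)^2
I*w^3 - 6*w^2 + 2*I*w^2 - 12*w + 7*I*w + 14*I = (w + 2)*(w + 7*I)*(I*w + 1)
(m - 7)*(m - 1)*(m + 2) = m^3 - 6*m^2 - 9*m + 14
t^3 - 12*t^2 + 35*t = t*(t - 7)*(t - 5)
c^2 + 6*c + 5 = (c + 1)*(c + 5)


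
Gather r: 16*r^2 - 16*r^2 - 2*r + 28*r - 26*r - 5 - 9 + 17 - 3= 0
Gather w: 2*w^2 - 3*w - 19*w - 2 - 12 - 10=2*w^2 - 22*w - 24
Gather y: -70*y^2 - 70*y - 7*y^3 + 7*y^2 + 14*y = -7*y^3 - 63*y^2 - 56*y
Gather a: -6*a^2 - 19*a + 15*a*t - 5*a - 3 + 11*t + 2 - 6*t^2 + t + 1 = -6*a^2 + a*(15*t - 24) - 6*t^2 + 12*t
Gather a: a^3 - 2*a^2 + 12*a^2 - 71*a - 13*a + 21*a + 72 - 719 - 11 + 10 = a^3 + 10*a^2 - 63*a - 648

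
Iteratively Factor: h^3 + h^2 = (h + 1)*(h^2) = h*(h + 1)*(h)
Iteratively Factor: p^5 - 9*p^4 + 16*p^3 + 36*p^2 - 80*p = (p + 2)*(p^4 - 11*p^3 + 38*p^2 - 40*p) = (p - 2)*(p + 2)*(p^3 - 9*p^2 + 20*p) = (p - 5)*(p - 2)*(p + 2)*(p^2 - 4*p) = (p - 5)*(p - 4)*(p - 2)*(p + 2)*(p)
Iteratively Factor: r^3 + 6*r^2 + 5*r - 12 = (r - 1)*(r^2 + 7*r + 12) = (r - 1)*(r + 4)*(r + 3)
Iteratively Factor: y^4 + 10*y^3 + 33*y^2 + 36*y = (y + 4)*(y^3 + 6*y^2 + 9*y) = y*(y + 4)*(y^2 + 6*y + 9) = y*(y + 3)*(y + 4)*(y + 3)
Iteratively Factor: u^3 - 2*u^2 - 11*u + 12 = (u + 3)*(u^2 - 5*u + 4) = (u - 1)*(u + 3)*(u - 4)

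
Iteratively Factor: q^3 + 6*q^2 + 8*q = (q)*(q^2 + 6*q + 8) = q*(q + 4)*(q + 2)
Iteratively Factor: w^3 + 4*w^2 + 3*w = (w + 3)*(w^2 + w) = w*(w + 3)*(w + 1)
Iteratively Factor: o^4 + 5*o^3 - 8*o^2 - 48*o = (o + 4)*(o^3 + o^2 - 12*o) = (o + 4)^2*(o^2 - 3*o) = o*(o + 4)^2*(o - 3)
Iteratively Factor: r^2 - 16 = (r - 4)*(r + 4)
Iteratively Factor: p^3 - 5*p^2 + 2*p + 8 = (p + 1)*(p^2 - 6*p + 8) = (p - 2)*(p + 1)*(p - 4)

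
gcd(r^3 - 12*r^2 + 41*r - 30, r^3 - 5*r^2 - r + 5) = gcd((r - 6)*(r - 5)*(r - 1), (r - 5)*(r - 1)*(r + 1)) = r^2 - 6*r + 5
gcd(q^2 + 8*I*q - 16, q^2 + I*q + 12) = q + 4*I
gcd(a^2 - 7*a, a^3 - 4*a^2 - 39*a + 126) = a - 7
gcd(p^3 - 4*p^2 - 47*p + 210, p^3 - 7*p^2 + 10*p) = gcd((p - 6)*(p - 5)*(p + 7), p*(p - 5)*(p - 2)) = p - 5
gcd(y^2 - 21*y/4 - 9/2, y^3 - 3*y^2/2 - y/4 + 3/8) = 1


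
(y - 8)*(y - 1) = y^2 - 9*y + 8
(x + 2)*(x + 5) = x^2 + 7*x + 10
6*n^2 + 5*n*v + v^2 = (2*n + v)*(3*n + v)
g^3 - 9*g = g*(g - 3)*(g + 3)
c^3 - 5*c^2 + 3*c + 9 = (c - 3)^2*(c + 1)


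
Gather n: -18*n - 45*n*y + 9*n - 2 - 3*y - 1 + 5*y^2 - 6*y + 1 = n*(-45*y - 9) + 5*y^2 - 9*y - 2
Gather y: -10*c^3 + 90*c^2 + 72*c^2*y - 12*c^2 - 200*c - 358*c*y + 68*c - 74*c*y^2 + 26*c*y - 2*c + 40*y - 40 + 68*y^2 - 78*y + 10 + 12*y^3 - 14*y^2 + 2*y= -10*c^3 + 78*c^2 - 134*c + 12*y^3 + y^2*(54 - 74*c) + y*(72*c^2 - 332*c - 36) - 30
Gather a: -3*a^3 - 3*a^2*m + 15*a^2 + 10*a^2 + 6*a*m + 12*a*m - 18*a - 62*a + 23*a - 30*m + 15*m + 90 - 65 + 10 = -3*a^3 + a^2*(25 - 3*m) + a*(18*m - 57) - 15*m + 35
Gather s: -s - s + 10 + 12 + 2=24 - 2*s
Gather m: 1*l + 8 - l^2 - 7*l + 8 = -l^2 - 6*l + 16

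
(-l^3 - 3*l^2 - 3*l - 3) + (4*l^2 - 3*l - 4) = -l^3 + l^2 - 6*l - 7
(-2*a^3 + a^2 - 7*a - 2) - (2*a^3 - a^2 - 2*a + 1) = -4*a^3 + 2*a^2 - 5*a - 3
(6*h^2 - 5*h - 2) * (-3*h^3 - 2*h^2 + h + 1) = -18*h^5 + 3*h^4 + 22*h^3 + 5*h^2 - 7*h - 2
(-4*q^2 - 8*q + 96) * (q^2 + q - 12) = -4*q^4 - 12*q^3 + 136*q^2 + 192*q - 1152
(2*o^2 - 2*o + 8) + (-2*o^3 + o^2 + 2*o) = -2*o^3 + 3*o^2 + 8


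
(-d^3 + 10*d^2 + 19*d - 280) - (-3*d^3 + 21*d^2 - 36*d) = 2*d^3 - 11*d^2 + 55*d - 280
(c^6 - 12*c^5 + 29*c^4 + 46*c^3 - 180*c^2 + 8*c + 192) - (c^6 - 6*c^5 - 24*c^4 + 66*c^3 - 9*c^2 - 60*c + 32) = -6*c^5 + 53*c^4 - 20*c^3 - 171*c^2 + 68*c + 160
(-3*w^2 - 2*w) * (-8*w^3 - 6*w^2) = 24*w^5 + 34*w^4 + 12*w^3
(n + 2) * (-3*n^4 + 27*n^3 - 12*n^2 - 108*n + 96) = -3*n^5 + 21*n^4 + 42*n^3 - 132*n^2 - 120*n + 192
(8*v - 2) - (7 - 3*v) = 11*v - 9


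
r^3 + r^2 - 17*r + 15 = (r - 3)*(r - 1)*(r + 5)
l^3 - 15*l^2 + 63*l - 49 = (l - 7)^2*(l - 1)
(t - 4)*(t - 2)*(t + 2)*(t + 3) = t^4 - t^3 - 16*t^2 + 4*t + 48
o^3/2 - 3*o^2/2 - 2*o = o*(o/2 + 1/2)*(o - 4)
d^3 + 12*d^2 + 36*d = d*(d + 6)^2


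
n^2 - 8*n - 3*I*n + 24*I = (n - 8)*(n - 3*I)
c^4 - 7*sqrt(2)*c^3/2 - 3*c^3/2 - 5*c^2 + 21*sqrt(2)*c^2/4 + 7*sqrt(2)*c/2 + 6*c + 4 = (c - 2)*(c + 1/2)*(c - 4*sqrt(2))*(c + sqrt(2)/2)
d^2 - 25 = (d - 5)*(d + 5)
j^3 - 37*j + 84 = (j - 4)*(j - 3)*(j + 7)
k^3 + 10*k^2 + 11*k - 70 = (k - 2)*(k + 5)*(k + 7)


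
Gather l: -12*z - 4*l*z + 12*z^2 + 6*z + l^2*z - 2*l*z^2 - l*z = l^2*z + l*(-2*z^2 - 5*z) + 12*z^2 - 6*z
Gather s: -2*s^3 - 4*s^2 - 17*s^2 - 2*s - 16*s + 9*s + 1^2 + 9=-2*s^3 - 21*s^2 - 9*s + 10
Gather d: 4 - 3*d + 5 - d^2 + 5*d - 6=-d^2 + 2*d + 3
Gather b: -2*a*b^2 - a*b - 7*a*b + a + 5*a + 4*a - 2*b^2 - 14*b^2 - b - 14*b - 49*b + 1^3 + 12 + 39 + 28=10*a + b^2*(-2*a - 16) + b*(-8*a - 64) + 80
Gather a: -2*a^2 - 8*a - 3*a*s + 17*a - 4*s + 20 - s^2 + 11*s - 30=-2*a^2 + a*(9 - 3*s) - s^2 + 7*s - 10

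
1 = 1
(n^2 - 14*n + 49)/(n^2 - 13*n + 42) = (n - 7)/(n - 6)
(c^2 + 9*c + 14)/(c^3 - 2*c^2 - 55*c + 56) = (c + 2)/(c^2 - 9*c + 8)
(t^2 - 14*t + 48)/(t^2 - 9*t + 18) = (t - 8)/(t - 3)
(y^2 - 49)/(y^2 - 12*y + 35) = (y + 7)/(y - 5)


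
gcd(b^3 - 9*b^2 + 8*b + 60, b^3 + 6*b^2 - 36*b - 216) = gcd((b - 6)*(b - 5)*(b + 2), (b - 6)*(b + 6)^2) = b - 6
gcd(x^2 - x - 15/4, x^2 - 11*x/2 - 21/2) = x + 3/2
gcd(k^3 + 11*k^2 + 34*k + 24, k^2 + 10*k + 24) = k^2 + 10*k + 24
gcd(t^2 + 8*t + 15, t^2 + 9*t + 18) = t + 3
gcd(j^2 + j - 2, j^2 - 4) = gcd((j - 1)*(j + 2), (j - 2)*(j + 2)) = j + 2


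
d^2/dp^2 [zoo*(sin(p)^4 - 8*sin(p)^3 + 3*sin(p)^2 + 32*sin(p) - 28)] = zoo*(sin(p) + 1)^2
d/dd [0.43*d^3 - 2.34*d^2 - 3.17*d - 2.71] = 1.29*d^2 - 4.68*d - 3.17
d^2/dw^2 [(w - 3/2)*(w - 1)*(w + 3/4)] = 6*w - 7/2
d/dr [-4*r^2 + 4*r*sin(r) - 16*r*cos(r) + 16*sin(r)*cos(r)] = 16*r*sin(r) + 4*r*cos(r) - 8*r + 4*sin(r) - 16*cos(r) + 16*cos(2*r)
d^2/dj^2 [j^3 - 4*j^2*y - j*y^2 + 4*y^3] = 6*j - 8*y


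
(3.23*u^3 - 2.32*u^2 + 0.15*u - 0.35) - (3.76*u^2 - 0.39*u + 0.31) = 3.23*u^3 - 6.08*u^2 + 0.54*u - 0.66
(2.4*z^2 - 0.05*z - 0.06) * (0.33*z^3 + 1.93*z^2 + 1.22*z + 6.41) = 0.792*z^5 + 4.6155*z^4 + 2.8117*z^3 + 15.2072*z^2 - 0.3937*z - 0.3846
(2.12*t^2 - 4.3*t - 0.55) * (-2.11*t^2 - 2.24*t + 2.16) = -4.4732*t^4 + 4.3242*t^3 + 15.3717*t^2 - 8.056*t - 1.188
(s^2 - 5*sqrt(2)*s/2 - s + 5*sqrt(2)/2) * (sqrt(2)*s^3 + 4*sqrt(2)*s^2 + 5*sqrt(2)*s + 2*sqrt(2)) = sqrt(2)*s^5 - 5*s^4 + 3*sqrt(2)*s^4 - 15*s^3 + sqrt(2)*s^3 - 5*s^2 - 3*sqrt(2)*s^2 - 2*sqrt(2)*s + 15*s + 10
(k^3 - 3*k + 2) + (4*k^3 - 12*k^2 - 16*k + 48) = 5*k^3 - 12*k^2 - 19*k + 50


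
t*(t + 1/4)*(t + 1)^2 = t^4 + 9*t^3/4 + 3*t^2/2 + t/4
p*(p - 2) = p^2 - 2*p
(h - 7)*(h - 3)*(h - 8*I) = h^3 - 10*h^2 - 8*I*h^2 + 21*h + 80*I*h - 168*I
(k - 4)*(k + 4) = k^2 - 16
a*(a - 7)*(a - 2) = a^3 - 9*a^2 + 14*a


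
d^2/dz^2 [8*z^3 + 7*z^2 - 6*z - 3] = 48*z + 14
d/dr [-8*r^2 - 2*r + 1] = -16*r - 2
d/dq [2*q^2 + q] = 4*q + 1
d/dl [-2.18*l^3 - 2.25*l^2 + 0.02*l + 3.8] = -6.54*l^2 - 4.5*l + 0.02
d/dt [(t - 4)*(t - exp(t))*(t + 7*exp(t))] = (1 - exp(t))*(t - 4)*(t + 7*exp(t)) + (t - 4)*(t - exp(t))*(7*exp(t) + 1) + (t - exp(t))*(t + 7*exp(t))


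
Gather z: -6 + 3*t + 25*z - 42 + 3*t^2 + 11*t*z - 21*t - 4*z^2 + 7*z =3*t^2 - 18*t - 4*z^2 + z*(11*t + 32) - 48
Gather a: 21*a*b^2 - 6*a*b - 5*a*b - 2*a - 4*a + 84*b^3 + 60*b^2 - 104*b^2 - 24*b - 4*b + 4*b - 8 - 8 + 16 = a*(21*b^2 - 11*b - 6) + 84*b^3 - 44*b^2 - 24*b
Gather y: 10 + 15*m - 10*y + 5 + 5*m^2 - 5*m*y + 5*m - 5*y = 5*m^2 + 20*m + y*(-5*m - 15) + 15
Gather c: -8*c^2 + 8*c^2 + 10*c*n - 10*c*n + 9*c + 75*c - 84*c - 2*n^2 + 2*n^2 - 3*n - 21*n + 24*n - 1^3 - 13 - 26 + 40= 0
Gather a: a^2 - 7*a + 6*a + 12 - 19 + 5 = a^2 - a - 2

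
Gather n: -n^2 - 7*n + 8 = -n^2 - 7*n + 8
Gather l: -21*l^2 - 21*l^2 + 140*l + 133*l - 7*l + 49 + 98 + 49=-42*l^2 + 266*l + 196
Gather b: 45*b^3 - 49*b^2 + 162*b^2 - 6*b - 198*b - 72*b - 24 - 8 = 45*b^3 + 113*b^2 - 276*b - 32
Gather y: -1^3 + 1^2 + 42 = 42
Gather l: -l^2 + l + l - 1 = -l^2 + 2*l - 1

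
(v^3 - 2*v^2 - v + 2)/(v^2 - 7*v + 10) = (v^2 - 1)/(v - 5)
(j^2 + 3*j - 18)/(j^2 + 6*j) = (j - 3)/j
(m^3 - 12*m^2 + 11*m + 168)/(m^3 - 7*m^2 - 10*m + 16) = (m^2 - 4*m - 21)/(m^2 + m - 2)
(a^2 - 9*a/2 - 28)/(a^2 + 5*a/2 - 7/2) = (a - 8)/(a - 1)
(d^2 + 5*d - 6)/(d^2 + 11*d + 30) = (d - 1)/(d + 5)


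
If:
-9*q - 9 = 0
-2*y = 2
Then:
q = -1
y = -1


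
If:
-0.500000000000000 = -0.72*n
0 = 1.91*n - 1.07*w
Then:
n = 0.69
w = 1.24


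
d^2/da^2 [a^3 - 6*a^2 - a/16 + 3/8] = 6*a - 12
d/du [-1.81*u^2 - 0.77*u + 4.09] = -3.62*u - 0.77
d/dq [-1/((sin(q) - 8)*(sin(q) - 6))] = 2*(sin(q) - 7)*cos(q)/((sin(q) - 8)^2*(sin(q) - 6)^2)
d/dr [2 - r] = -1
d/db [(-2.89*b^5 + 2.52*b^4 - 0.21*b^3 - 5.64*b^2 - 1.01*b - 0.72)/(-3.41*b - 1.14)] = (39.4196*b^5 - 9.3066*b^4 - 10.059*b^3 + 19.9506*b^2 + 12.8592*b - 1.3038)/(11.6281*b^2 + 7.7748*b + 1.2996)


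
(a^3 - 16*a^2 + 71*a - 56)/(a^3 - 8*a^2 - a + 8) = (a - 7)/(a + 1)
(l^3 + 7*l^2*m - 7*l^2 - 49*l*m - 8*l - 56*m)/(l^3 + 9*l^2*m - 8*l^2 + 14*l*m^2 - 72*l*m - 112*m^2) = (l + 1)/(l + 2*m)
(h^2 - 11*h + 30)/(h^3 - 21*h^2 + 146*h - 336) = (h - 5)/(h^2 - 15*h + 56)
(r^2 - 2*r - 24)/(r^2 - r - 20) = (r - 6)/(r - 5)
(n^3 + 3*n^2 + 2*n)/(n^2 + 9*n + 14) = n*(n + 1)/(n + 7)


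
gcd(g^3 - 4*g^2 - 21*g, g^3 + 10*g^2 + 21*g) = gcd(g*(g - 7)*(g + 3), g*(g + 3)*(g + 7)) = g^2 + 3*g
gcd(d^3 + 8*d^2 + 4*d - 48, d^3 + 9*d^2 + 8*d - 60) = d^2 + 4*d - 12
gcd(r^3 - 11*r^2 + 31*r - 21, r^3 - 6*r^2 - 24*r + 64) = 1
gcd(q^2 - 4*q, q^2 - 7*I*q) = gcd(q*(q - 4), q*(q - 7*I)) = q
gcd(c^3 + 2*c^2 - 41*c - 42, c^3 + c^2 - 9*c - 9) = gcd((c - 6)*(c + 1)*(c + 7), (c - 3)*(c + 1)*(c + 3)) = c + 1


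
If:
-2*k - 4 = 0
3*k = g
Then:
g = -6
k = -2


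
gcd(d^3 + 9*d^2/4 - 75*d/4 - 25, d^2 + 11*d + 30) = d + 5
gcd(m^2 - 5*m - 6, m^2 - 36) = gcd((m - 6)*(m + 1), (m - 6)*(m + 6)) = m - 6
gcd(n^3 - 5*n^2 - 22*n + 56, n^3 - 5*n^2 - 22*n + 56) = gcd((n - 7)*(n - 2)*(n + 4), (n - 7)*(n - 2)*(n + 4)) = n^3 - 5*n^2 - 22*n + 56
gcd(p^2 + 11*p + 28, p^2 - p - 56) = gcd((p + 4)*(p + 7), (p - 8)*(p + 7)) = p + 7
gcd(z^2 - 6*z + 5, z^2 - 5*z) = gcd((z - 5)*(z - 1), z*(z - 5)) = z - 5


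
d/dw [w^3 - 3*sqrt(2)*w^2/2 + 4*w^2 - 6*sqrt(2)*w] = 3*w^2 - 3*sqrt(2)*w + 8*w - 6*sqrt(2)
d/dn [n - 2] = 1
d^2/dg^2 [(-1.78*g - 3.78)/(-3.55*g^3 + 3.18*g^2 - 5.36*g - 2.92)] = (134.5947*g^5 + 451.08288*g^4 - 714.498256*g^3 + 439.486512*g^2 - 522.506736*g + 231.67664)/(44.738875*g^9 - 120.22785*g^8 + 310.34526*g^7 - 284.813772*g^6 + 270.794352*g^5 + 147.8748*g^4 - 53.82808*g^3 + 170.32944*g^2 + 137.104512*g + 24.897088)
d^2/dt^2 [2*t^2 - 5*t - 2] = 4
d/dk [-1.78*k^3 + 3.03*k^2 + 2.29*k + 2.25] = -5.34*k^2 + 6.06*k + 2.29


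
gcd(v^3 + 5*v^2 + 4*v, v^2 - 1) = v + 1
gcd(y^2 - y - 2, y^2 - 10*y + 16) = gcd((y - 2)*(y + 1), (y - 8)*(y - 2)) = y - 2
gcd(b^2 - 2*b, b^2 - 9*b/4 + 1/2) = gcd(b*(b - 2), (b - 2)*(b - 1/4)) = b - 2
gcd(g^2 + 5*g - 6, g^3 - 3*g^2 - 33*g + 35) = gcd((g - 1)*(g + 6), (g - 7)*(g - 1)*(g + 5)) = g - 1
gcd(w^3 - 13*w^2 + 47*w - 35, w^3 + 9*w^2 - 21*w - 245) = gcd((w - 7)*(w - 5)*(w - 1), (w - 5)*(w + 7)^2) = w - 5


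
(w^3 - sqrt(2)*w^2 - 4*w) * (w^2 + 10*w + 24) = w^5 - sqrt(2)*w^4 + 10*w^4 - 10*sqrt(2)*w^3 + 20*w^3 - 40*w^2 - 24*sqrt(2)*w^2 - 96*w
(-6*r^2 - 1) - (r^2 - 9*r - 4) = -7*r^2 + 9*r + 3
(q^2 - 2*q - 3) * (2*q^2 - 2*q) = 2*q^4 - 6*q^3 - 2*q^2 + 6*q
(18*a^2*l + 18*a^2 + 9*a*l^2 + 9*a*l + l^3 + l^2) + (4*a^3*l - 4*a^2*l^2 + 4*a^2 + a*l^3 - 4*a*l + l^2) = 4*a^3*l - 4*a^2*l^2 + 18*a^2*l + 22*a^2 + a*l^3 + 9*a*l^2 + 5*a*l + l^3 + 2*l^2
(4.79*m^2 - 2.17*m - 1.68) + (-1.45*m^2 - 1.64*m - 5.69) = 3.34*m^2 - 3.81*m - 7.37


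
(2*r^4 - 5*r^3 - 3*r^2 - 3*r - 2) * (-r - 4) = -2*r^5 - 3*r^4 + 23*r^3 + 15*r^2 + 14*r + 8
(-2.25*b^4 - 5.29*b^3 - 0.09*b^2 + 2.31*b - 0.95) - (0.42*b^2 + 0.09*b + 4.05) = -2.25*b^4 - 5.29*b^3 - 0.51*b^2 + 2.22*b - 5.0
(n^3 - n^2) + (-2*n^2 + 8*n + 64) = n^3 - 3*n^2 + 8*n + 64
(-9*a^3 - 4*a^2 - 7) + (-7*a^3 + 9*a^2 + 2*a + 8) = -16*a^3 + 5*a^2 + 2*a + 1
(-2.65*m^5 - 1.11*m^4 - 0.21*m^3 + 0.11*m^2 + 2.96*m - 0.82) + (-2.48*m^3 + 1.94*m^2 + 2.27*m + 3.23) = -2.65*m^5 - 1.11*m^4 - 2.69*m^3 + 2.05*m^2 + 5.23*m + 2.41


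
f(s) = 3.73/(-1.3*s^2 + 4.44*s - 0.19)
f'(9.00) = 0.02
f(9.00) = -0.06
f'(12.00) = 0.01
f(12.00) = -0.03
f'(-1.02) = -0.72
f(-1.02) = -0.61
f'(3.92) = 2.81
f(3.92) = -1.35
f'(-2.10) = -0.16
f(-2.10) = -0.24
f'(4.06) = 1.77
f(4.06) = -1.04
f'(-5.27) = -0.02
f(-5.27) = -0.06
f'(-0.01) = -302.85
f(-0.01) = -15.90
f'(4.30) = 0.95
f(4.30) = -0.73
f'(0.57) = -3.00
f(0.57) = 1.94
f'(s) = 3.73*(2.6*s - 4.44)/(-1.3*s^2 + 4.44*s - 0.19)^2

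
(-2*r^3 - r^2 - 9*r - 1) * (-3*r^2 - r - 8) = 6*r^5 + 5*r^4 + 44*r^3 + 20*r^2 + 73*r + 8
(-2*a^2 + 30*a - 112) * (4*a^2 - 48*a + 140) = -8*a^4 + 216*a^3 - 2168*a^2 + 9576*a - 15680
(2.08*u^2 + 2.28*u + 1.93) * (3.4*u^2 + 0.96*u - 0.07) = 7.072*u^4 + 9.7488*u^3 + 8.6052*u^2 + 1.6932*u - 0.1351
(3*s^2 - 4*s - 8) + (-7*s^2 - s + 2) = -4*s^2 - 5*s - 6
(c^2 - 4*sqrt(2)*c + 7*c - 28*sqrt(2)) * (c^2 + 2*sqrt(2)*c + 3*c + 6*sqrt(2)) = c^4 - 2*sqrt(2)*c^3 + 10*c^3 - 20*sqrt(2)*c^2 + 5*c^2 - 160*c - 42*sqrt(2)*c - 336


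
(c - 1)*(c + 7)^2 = c^3 + 13*c^2 + 35*c - 49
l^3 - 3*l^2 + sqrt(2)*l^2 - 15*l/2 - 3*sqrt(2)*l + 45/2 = (l - 3)*(l - 3*sqrt(2)/2)*(l + 5*sqrt(2)/2)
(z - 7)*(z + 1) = z^2 - 6*z - 7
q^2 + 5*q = q*(q + 5)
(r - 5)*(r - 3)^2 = r^3 - 11*r^2 + 39*r - 45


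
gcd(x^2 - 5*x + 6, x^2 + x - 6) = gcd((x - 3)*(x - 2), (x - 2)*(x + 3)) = x - 2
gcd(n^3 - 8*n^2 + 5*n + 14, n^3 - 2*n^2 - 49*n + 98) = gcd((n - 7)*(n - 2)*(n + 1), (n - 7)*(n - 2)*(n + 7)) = n^2 - 9*n + 14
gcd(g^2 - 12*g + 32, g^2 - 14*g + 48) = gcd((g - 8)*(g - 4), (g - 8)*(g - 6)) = g - 8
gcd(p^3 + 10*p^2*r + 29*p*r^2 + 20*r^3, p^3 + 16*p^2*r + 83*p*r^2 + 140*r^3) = p^2 + 9*p*r + 20*r^2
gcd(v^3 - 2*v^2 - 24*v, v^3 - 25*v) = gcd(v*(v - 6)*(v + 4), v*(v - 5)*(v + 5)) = v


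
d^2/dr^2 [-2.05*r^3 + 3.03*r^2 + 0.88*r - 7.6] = 6.06 - 12.3*r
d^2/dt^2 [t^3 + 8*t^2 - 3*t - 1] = 6*t + 16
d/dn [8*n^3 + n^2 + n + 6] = 24*n^2 + 2*n + 1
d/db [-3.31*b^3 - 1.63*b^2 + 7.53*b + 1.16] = -9.93*b^2 - 3.26*b + 7.53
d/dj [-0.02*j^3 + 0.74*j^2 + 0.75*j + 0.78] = -0.06*j^2 + 1.48*j + 0.75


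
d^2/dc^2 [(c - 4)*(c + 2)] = 2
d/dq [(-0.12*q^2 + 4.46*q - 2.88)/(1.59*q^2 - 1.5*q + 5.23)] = (-6.9114*q^2 + 7.9032*q + 19.0058)/(2.5281*q^4 - 4.77*q^3 + 18.8814*q^2 - 15.69*q + 27.3529)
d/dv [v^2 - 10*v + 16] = 2*v - 10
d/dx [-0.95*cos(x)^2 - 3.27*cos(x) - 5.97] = (1.9*cos(x) + 3.27)*sin(x)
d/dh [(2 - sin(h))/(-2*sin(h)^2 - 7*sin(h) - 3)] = (8*sin(h) + cos(2*h) + 16)*cos(h)/(2*sin(h)^2 + 7*sin(h) + 3)^2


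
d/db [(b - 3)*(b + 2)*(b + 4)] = 3*b^2 + 6*b - 10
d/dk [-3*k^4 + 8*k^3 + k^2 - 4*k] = -12*k^3 + 24*k^2 + 2*k - 4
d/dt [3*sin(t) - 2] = 3*cos(t)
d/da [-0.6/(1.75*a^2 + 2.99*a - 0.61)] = (2.1*a + 1.794)/(1.75*a^2 + 2.99*a - 0.61)^2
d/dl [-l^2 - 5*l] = -2*l - 5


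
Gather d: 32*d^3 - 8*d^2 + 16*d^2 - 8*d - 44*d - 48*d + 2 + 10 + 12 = 32*d^3 + 8*d^2 - 100*d + 24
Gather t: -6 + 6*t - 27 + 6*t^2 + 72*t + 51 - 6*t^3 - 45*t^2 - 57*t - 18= -6*t^3 - 39*t^2 + 21*t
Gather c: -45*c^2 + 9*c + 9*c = -45*c^2 + 18*c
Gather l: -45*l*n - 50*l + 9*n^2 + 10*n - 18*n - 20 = l*(-45*n - 50) + 9*n^2 - 8*n - 20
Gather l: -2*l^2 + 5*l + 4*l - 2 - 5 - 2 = -2*l^2 + 9*l - 9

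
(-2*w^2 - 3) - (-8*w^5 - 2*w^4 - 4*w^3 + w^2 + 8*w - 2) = 8*w^5 + 2*w^4 + 4*w^3 - 3*w^2 - 8*w - 1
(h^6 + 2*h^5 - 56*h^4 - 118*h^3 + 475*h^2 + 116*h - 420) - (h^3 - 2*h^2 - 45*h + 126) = h^6 + 2*h^5 - 56*h^4 - 119*h^3 + 477*h^2 + 161*h - 546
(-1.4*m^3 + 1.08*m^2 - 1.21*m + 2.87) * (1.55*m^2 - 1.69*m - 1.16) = -2.17*m^5 + 4.04*m^4 - 2.0767*m^3 + 5.2406*m^2 - 3.4467*m - 3.3292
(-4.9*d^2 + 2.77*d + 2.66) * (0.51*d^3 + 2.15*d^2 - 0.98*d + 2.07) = -2.499*d^5 - 9.1223*d^4 + 12.1141*d^3 - 7.1386*d^2 + 3.1271*d + 5.5062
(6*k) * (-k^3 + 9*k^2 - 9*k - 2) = -6*k^4 + 54*k^3 - 54*k^2 - 12*k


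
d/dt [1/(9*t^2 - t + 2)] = (1 - 18*t)/(9*t^2 - t + 2)^2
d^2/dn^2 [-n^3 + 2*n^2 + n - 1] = 4 - 6*n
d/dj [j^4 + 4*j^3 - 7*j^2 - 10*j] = 4*j^3 + 12*j^2 - 14*j - 10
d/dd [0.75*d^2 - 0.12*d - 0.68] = 1.5*d - 0.12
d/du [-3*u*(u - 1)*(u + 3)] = -9*u^2 - 12*u + 9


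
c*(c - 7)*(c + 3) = c^3 - 4*c^2 - 21*c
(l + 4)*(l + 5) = l^2 + 9*l + 20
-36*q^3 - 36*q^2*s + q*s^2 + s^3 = (-6*q + s)*(q + s)*(6*q + s)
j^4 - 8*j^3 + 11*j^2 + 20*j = j*(j - 5)*(j - 4)*(j + 1)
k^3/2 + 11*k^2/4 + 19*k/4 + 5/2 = (k/2 + 1)*(k + 1)*(k + 5/2)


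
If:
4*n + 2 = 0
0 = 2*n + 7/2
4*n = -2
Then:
No Solution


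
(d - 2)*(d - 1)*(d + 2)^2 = d^4 + d^3 - 6*d^2 - 4*d + 8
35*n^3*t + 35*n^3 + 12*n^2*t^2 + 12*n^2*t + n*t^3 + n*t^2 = (5*n + t)*(7*n + t)*(n*t + n)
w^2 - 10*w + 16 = (w - 8)*(w - 2)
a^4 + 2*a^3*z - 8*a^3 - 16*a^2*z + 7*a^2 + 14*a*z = a*(a - 7)*(a - 1)*(a + 2*z)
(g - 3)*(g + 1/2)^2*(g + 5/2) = g^4 + g^3/2 - 31*g^2/4 - 61*g/8 - 15/8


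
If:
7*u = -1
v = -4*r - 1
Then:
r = -v/4 - 1/4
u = -1/7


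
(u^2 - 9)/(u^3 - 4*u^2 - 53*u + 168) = (u + 3)/(u^2 - u - 56)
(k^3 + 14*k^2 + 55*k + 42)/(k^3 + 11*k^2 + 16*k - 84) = (k + 1)/(k - 2)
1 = 1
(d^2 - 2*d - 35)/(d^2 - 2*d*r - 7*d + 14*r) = (-d - 5)/(-d + 2*r)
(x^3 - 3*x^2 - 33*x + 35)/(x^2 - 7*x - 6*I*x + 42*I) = (x^2 + 4*x - 5)/(x - 6*I)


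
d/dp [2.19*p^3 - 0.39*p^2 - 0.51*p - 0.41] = 6.57*p^2 - 0.78*p - 0.51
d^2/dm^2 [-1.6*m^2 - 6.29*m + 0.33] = -3.20000000000000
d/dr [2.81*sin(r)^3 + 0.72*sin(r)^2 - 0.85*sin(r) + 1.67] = (8.43*sin(r)^2 + 1.44*sin(r) - 0.85)*cos(r)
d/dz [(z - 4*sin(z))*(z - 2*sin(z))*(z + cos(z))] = -(z - 4*sin(z))*(z - 2*sin(z))*(sin(z) - 1) - (z - 4*sin(z))*(z + cos(z))*(2*cos(z) - 1) - (z - 2*sin(z))*(z + cos(z))*(4*cos(z) - 1)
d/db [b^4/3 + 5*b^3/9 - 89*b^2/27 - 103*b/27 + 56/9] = 4*b^3/3 + 5*b^2/3 - 178*b/27 - 103/27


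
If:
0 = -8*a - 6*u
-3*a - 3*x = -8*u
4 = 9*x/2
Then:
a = -8/41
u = 32/123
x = 8/9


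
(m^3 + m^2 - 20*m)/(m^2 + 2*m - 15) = m*(m - 4)/(m - 3)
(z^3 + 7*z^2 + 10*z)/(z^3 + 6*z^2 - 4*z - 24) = z*(z + 5)/(z^2 + 4*z - 12)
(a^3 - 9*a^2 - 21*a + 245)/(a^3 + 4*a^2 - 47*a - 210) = (a - 7)/(a + 6)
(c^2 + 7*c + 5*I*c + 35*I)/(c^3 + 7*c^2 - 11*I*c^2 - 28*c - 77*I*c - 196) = (c + 5*I)/(c^2 - 11*I*c - 28)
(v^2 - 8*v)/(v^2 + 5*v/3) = 3*(v - 8)/(3*v + 5)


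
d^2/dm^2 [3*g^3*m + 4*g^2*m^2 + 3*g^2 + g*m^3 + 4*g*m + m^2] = 8*g^2 + 6*g*m + 2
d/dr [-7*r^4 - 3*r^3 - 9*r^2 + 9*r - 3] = -28*r^3 - 9*r^2 - 18*r + 9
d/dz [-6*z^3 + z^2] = 2*z*(1 - 9*z)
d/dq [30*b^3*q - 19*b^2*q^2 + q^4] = 30*b^3 - 38*b^2*q + 4*q^3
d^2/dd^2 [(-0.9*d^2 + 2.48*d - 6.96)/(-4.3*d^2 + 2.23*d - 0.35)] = (-74.4502000000001*d^3 + 764.0154*d^2 - 378.04224*d + 44.622388)/(79.507*d^6 - 123.6981*d^5 + 83.56491*d^4 - 31.226467*d^3 + 6.801795*d^2 - 0.819525*d + 0.042875)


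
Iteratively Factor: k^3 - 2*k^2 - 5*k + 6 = (k - 1)*(k^2 - k - 6) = (k - 3)*(k - 1)*(k + 2)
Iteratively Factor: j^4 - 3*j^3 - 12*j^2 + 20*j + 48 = (j - 4)*(j^3 + j^2 - 8*j - 12) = (j - 4)*(j - 3)*(j^2 + 4*j + 4) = (j - 4)*(j - 3)*(j + 2)*(j + 2)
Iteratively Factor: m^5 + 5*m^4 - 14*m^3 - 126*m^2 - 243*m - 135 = (m + 3)*(m^4 + 2*m^3 - 20*m^2 - 66*m - 45) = (m + 3)^2*(m^3 - m^2 - 17*m - 15) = (m - 5)*(m + 3)^2*(m^2 + 4*m + 3) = (m - 5)*(m + 1)*(m + 3)^2*(m + 3)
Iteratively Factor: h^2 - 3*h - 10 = (h - 5)*(h + 2)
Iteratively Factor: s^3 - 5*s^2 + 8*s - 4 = (s - 2)*(s^2 - 3*s + 2) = (s - 2)*(s - 1)*(s - 2)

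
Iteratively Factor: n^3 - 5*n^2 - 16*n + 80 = (n + 4)*(n^2 - 9*n + 20) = (n - 4)*(n + 4)*(n - 5)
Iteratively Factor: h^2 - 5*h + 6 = (h - 3)*(h - 2)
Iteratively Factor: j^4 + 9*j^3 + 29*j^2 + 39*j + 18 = (j + 2)*(j^3 + 7*j^2 + 15*j + 9) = (j + 2)*(j + 3)*(j^2 + 4*j + 3) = (j + 1)*(j + 2)*(j + 3)*(j + 3)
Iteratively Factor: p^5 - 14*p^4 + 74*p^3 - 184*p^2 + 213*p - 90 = (p - 2)*(p^4 - 12*p^3 + 50*p^2 - 84*p + 45) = (p - 3)*(p - 2)*(p^3 - 9*p^2 + 23*p - 15) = (p - 3)*(p - 2)*(p - 1)*(p^2 - 8*p + 15) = (p - 5)*(p - 3)*(p - 2)*(p - 1)*(p - 3)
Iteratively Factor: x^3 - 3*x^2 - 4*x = (x + 1)*(x^2 - 4*x) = (x - 4)*(x + 1)*(x)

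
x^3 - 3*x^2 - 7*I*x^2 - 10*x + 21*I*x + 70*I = (x - 5)*(x + 2)*(x - 7*I)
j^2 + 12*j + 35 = (j + 5)*(j + 7)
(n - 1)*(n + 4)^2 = n^3 + 7*n^2 + 8*n - 16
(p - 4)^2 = p^2 - 8*p + 16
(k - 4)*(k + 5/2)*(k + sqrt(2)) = k^3 - 3*k^2/2 + sqrt(2)*k^2 - 10*k - 3*sqrt(2)*k/2 - 10*sqrt(2)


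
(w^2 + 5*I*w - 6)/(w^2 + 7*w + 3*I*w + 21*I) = (w + 2*I)/(w + 7)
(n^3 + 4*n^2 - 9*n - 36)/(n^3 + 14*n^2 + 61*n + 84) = (n - 3)/(n + 7)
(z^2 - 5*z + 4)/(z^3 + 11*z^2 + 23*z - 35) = (z - 4)/(z^2 + 12*z + 35)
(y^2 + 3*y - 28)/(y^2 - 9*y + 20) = (y + 7)/(y - 5)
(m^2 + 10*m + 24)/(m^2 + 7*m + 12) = (m + 6)/(m + 3)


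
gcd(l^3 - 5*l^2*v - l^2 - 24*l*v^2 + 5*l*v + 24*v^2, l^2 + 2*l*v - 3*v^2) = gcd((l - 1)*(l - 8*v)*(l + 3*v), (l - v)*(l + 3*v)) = l + 3*v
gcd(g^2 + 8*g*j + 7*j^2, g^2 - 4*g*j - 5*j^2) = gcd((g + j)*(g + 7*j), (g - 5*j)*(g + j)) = g + j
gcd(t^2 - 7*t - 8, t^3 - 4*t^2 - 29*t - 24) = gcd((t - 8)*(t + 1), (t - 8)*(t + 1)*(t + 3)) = t^2 - 7*t - 8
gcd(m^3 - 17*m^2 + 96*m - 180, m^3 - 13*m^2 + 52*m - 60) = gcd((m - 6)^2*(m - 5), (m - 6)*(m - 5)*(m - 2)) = m^2 - 11*m + 30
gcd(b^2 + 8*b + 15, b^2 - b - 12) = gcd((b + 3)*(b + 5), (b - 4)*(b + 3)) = b + 3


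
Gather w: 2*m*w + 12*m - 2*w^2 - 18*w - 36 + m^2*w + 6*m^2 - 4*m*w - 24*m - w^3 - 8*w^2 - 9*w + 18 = 6*m^2 - 12*m - w^3 - 10*w^2 + w*(m^2 - 2*m - 27) - 18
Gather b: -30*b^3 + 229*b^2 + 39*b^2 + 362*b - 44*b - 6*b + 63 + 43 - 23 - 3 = -30*b^3 + 268*b^2 + 312*b + 80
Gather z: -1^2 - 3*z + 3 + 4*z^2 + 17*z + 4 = 4*z^2 + 14*z + 6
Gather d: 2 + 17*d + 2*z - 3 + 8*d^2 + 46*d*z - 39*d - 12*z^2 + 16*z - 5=8*d^2 + d*(46*z - 22) - 12*z^2 + 18*z - 6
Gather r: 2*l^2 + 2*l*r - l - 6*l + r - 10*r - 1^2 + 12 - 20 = 2*l^2 - 7*l + r*(2*l - 9) - 9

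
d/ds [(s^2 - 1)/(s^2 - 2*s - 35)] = 2*(-s^2 - 34*s - 1)/(s^4 - 4*s^3 - 66*s^2 + 140*s + 1225)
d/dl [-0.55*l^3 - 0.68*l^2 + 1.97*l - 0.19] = -1.65*l^2 - 1.36*l + 1.97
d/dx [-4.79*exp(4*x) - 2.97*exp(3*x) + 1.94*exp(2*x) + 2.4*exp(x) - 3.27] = (-19.16*exp(3*x) - 8.91*exp(2*x) + 3.88*exp(x) + 2.4)*exp(x)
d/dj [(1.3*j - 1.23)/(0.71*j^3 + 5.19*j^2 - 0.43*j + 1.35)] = (-1.846*j^3 - 4.1271*j^2 + 12.7674*j + 1.2261)/(0.5041*j^6 + 7.3698*j^5 + 26.3255*j^4 - 2.5464*j^3 + 14.1979*j^2 - 1.161*j + 1.8225)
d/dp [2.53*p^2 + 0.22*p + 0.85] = 5.06*p + 0.22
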